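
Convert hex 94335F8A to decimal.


94335F8A hex = 2486394762 decimal

2486394762


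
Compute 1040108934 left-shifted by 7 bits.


0b111101111111101100110110000110 << 7 = 0b1111011111111011001101100001100000000 = 133133943552

133133943552


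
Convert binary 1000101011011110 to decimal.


1000101011011110 in decimal = 35550

35550


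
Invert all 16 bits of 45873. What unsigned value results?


45873 ^ 65535 = 19662

19662


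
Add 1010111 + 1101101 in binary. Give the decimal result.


1010111 + 1101101 = 11000100 = 196

196


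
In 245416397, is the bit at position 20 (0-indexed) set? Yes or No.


0b1110101000001100000111001101, bit 20 = 0. No

No


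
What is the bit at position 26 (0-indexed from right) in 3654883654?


0b11011001110110010001100101000110, position 26 = 0

0


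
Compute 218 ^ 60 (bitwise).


0b11011010 ^ 0b111100 = 0b11100110 = 230

230


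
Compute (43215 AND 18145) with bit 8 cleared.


Step 1: 43215 & 18145 = 193
Step 2: 193 & ~(1 << 8) = 193

193


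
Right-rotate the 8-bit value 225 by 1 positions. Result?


Rotate 0b11100001 right by 1 (8-bit) = 0b11110000 = 240

240


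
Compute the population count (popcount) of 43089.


0b1010100001010001 has 6 set bits

6


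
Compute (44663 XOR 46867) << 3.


Step 1: 44663 ^ 46867 = 6500
Step 2: 6500 << 3 = 52000

52000


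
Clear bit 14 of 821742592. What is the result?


821742592 & ~(1 << 14) = 821726208

821726208


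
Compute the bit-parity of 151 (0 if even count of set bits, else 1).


0b10010111 has 5 ones => parity 1

1


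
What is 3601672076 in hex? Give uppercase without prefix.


3601672076 = D6AD278C hex

D6AD278C


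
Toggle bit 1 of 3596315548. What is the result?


3596315548 ^ (1 << 1) = 3596315548 ^ 2 = 3596315550

3596315550


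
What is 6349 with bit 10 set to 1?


6349 | (1 << 10) = 6349 | 1024 = 7373

7373


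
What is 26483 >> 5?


0b110011101110011 >> 5 = 0b1100111011 = 827

827


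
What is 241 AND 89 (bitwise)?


0b11110001 & 0b1011001 = 0b1010001 = 81

81


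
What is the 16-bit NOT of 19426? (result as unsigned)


~0b100101111100010 = 0b1011010000011101 = 46109 (16-bit unsigned)

46109


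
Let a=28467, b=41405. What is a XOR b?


28467 ^ 41405 = 52878

52878


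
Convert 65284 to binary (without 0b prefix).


65284 = 1111111100000100 in binary

1111111100000100


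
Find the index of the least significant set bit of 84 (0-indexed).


0b1010100. Lowest set bit at position 2

2


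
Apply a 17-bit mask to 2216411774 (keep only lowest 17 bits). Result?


2216411774 & 131071 = 115326

115326


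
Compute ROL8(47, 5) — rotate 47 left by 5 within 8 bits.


Rotate 0b101111 left by 5 (8-bit) = 0b11100101 = 229

229


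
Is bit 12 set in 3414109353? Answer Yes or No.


0b11001011011111110010110010101001, bit 12 = 0. No

No


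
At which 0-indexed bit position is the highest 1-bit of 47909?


0b1011101100100101. Highest set bit at position 15

15


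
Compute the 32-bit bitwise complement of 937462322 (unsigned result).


~0b110111111000001000101000110010 = 0b11001000000111110111010111001101 = 3357504973 (32-bit unsigned)

3357504973


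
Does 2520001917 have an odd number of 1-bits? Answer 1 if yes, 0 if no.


0b10010110001101000010110101111101 has 17 ones => parity 1

1


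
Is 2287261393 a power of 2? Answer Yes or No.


0b10001000010101001101011011010001. Multiple bits set => No

No


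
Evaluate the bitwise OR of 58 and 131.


0b111010 | 0b10000011 = 0b10111011 = 187

187


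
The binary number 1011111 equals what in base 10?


1011111 in decimal = 95

95


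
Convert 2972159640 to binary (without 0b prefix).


2972159640 = 10110001001001111000111010011000 in binary

10110001001001111000111010011000


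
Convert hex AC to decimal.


AC hex = 172 decimal

172


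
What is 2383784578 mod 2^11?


2383784578 & 2047 = 642

642


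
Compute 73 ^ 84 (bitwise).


0b1001001 ^ 0b1010100 = 0b11101 = 29

29


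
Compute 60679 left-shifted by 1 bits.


0b1110110100000111 << 1 = 0b11101101000001110 = 121358

121358


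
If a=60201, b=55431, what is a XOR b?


60201 ^ 55431 = 13230

13230


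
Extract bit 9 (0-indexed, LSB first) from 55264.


0b1101011111100000, position 9 = 1

1


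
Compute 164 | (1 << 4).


164 | (1 << 4) = 164 | 16 = 180

180


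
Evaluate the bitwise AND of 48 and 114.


0b110000 & 0b1110010 = 0b110000 = 48

48


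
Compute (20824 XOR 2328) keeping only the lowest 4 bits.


Step 1: 20824 ^ 2328 = 22592
Step 2: 22592 & 15 = 0

0


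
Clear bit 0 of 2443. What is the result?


2443 & ~(1 << 0) = 2442

2442


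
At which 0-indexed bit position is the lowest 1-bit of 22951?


0b101100110100111. Lowest set bit at position 0

0


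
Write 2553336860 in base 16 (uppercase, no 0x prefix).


2553336860 = 9830D41C hex

9830D41C


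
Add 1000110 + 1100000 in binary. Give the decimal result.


1000110 + 1100000 = 10100110 = 166

166


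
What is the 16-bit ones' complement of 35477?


35477 ^ 65535 = 30058

30058


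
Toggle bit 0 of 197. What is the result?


197 ^ (1 << 0) = 197 ^ 1 = 196

196


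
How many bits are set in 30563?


0b111011101100011 has 10 set bits

10


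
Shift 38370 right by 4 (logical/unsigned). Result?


0b1001010111100010 >> 4 = 0b100101011110 = 2398

2398


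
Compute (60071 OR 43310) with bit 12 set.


Step 1: 60071 | 43310 = 60335
Step 2: 60335 | (1 << 12) = 60335 | 4096 = 64431

64431


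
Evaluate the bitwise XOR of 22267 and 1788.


0b101011011111011 ^ 0b11011111100 = 0b101000000000111 = 20487

20487


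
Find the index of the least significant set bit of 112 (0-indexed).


0b1110000. Lowest set bit at position 4

4


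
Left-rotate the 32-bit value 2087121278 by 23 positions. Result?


Rotate 0b1111100011001101111000101111110 left by 23 (32-bit) = 0b10111111001111100011001101111000 = 3208524664

3208524664


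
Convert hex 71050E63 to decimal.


71050E63 hex = 1896156771 decimal

1896156771


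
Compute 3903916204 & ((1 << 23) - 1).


3903916204 & 8388607 = 3213484

3213484


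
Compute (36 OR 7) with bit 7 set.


Step 1: 36 | 7 = 39
Step 2: 39 | (1 << 7) = 39 | 128 = 167

167


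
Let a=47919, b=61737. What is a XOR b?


47919 ^ 61737 = 18950

18950


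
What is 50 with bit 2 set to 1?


50 | (1 << 2) = 50 | 4 = 54

54


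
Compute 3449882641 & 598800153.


0b11001101101000010000100000010001 & 0b100011101100001111011100011001 = 0b1101000000000000000010001 = 27262993

27262993


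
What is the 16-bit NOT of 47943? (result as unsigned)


~0b1011101101000111 = 0b100010010111000 = 17592 (16-bit unsigned)

17592


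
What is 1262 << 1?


0b10011101110 << 1 = 0b100111011100 = 2524

2524


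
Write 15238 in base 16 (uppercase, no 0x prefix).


15238 = 3B86 hex

3B86


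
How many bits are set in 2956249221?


0b10110000001101001100100010000101 has 12 set bits

12


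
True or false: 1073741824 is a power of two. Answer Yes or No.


0b1000000000000000000000000000000. Only one bit set => Yes

Yes


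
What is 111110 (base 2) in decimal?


111110 in decimal = 62

62


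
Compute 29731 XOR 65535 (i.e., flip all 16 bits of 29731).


29731 ^ 65535 = 35804

35804


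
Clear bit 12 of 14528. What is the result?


14528 & ~(1 << 12) = 10432

10432


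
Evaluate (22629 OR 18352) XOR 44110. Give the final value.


Step 1: 22629 | 18352 = 24565
Step 2: 24565 ^ 44110 = 62395

62395


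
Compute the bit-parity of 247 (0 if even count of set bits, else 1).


0b11110111 has 7 ones => parity 1

1


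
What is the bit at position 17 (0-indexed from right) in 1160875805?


0b1000101001100011000111100011101, position 17 = 0

0


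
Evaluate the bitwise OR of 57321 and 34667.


0b1101111111101001 | 0b1000011101101011 = 0b1101111111101011 = 57323

57323


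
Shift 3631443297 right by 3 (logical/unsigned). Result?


0b11011000011100110110110101100001 >> 3 = 0b11011000011100110110110101100 = 453930412

453930412


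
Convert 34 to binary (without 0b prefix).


34 = 100010 in binary

100010


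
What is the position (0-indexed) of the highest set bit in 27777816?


0b1101001111101101100011000. Highest set bit at position 24

24


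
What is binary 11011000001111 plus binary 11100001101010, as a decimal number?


11011000001111 + 11100001101010 = 110111001111001 = 28281

28281


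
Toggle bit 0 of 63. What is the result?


63 ^ (1 << 0) = 63 ^ 1 = 62

62


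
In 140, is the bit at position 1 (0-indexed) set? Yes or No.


0b10001100, bit 1 = 0. No

No


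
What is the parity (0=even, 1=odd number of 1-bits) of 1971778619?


0b1110101100001101111010000111011 has 18 ones => parity 0

0


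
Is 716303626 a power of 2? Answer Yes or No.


0b101010101100011110110100001010. Multiple bits set => No

No


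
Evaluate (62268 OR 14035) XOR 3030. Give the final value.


Step 1: 62268 | 14035 = 63487
Step 2: 63487 ^ 3030 = 64553

64553


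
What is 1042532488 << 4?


0b111110001000111100100010001000 << 4 = 0b1111100010001111001000100010000000 = 16680519808

16680519808


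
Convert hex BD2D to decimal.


BD2D hex = 48429 decimal

48429


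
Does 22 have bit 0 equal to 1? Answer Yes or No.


0b10110, bit 0 = 0. No

No


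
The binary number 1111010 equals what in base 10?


1111010 in decimal = 122

122


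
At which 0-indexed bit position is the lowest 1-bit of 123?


0b1111011. Lowest set bit at position 0

0


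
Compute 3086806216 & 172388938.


0b10110111111111001110110011001000 & 0b1010010001100111001001001010 = 0b10010001000110000001001000 = 38035528

38035528


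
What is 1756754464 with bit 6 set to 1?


1756754464 | (1 << 6) = 1756754464 | 64 = 1756754528

1756754528


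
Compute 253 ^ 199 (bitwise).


0b11111101 ^ 0b11000111 = 0b111010 = 58

58


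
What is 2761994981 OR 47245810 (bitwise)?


0b10100100101000001011001011100101 | 0b10110100001110100111110010 = 0b10100110111100001111101111110111 = 2800810999

2800810999


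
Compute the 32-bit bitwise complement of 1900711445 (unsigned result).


~0b1110001010010101000111000010101 = 0b10001110101101010111000111101010 = 2394255850 (32-bit unsigned)

2394255850


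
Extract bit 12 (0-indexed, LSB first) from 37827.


0b1001001111000011, position 12 = 1

1


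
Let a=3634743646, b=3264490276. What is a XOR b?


3634743646 ^ 3264490276 = 439476858

439476858


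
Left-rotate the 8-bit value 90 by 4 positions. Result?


Rotate 0b1011010 left by 4 (8-bit) = 0b10100101 = 165

165


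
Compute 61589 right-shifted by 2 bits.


0b1111000010010101 >> 2 = 0b11110000100101 = 15397

15397


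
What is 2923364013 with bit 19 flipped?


2923364013 ^ (1 << 19) = 2923364013 ^ 524288 = 2922839725

2922839725


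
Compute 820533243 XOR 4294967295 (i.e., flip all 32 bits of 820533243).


820533243 ^ 4294967295 = 3474434052

3474434052


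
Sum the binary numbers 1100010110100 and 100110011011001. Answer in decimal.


1100010110100 + 100110011011001 = 110010110001101 = 25997

25997


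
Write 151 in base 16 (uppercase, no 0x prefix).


151 = 97 hex

97


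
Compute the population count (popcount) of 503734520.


0b11110000001100110000011111000 has 13 set bits

13


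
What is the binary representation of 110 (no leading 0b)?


110 = 1101110 in binary

1101110


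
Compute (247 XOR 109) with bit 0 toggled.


Step 1: 247 ^ 109 = 154
Step 2: 154 ^ (1 << 0) = 154 ^ 1 = 155

155


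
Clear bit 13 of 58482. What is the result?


58482 & ~(1 << 13) = 50290

50290


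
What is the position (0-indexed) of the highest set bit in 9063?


0b10001101100111. Highest set bit at position 13

13


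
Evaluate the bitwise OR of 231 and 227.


0b11100111 | 0b11100011 = 0b11100111 = 231

231


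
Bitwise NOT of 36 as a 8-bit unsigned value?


~0b100100 = 0b11011011 = 219 (8-bit unsigned)

219


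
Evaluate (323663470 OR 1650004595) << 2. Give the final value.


Step 1: 323663470 | 1650004595 = 1935390335
Step 2: 1935390335 << 2 = 7741561340

7741561340


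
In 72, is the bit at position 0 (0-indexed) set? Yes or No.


0b1001000, bit 0 = 0. No

No


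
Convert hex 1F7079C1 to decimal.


1F7079C1 hex = 527464897 decimal

527464897


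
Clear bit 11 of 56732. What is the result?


56732 & ~(1 << 11) = 54684

54684


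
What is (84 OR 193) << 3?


Step 1: 84 | 193 = 213
Step 2: 213 << 3 = 1704

1704


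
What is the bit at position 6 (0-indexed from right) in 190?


0b10111110, position 6 = 0

0


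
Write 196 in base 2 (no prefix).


196 = 11000100 in binary

11000100


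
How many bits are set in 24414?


0b101111101011110 has 11 set bits

11


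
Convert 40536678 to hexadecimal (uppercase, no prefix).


40536678 = 26A8A66 hex

26A8A66


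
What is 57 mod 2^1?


57 & 1 = 1

1


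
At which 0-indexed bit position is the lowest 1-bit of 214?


0b11010110. Lowest set bit at position 1

1


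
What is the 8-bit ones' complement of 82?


82 ^ 255 = 173

173


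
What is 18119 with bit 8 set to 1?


18119 | (1 << 8) = 18119 | 256 = 18375

18375


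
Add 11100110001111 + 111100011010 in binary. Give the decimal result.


11100110001111 + 111100011010 = 100100010101001 = 18601

18601


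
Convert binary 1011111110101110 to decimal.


1011111110101110 in decimal = 49070

49070


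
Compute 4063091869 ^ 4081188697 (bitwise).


0b11110010001011011101110010011101 ^ 0b11110011010000011111111101011001 = 0b1011011000010001111000100 = 23864260

23864260


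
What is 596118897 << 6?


0b100011100010000000110101110001 << 6 = 0b100011100010000000110101110001000000 = 38151609408

38151609408


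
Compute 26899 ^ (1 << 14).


26899 ^ (1 << 14) = 26899 ^ 16384 = 10515

10515


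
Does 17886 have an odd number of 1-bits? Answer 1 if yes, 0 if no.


0b100010111011110 has 9 ones => parity 1

1


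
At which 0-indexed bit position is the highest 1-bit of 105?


0b1101001. Highest set bit at position 6

6


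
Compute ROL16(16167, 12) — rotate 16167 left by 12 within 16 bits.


Rotate 0b11111100100111 left by 12 (16-bit) = 0b111001111110010 = 29682

29682


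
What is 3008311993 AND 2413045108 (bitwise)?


0b10110011010011110011001010111001 & 0b10001111110101000010010101110100 = 0b10000011010001000010000000110000 = 2202279984

2202279984


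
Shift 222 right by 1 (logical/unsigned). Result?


0b11011110 >> 1 = 0b1101111 = 111

111


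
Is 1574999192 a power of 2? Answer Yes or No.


0b1011101111000001001010010011000. Multiple bits set => No

No


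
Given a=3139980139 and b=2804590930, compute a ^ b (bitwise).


3139980139 ^ 2804590930 = 469951033

469951033


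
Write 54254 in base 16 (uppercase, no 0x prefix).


54254 = D3EE hex

D3EE


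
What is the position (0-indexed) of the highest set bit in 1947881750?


0b1110100000110100101000100010110. Highest set bit at position 30

30


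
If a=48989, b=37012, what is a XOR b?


48989 ^ 37012 = 12233

12233


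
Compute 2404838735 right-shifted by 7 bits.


0b10001111010101101110110101001111 >> 7 = 0b1000111101010110111011010 = 18787802

18787802


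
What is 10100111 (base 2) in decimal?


10100111 in decimal = 167

167


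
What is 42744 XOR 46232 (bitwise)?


0b1010011011111000 ^ 0b1011010010011000 = 0b1001001100000 = 4704

4704


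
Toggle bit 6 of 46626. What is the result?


46626 ^ (1 << 6) = 46626 ^ 64 = 46690

46690


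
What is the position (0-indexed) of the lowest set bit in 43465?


0b1010100111001001. Lowest set bit at position 0

0


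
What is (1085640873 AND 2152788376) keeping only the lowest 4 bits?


Step 1: 1085640873 & 2152788376 = 1085576
Step 2: 1085576 & 15 = 8

8


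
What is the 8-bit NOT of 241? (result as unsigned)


~0b11110001 = 0b1110 = 14 (8-bit unsigned)

14


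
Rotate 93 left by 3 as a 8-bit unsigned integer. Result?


Rotate 0b1011101 left by 3 (8-bit) = 0b11101010 = 234

234


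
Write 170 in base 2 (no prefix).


170 = 10101010 in binary

10101010


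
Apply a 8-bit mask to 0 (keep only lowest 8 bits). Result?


0 & 255 = 0

0


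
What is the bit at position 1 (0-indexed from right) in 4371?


0b1000100010011, position 1 = 1

1


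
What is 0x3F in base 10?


3F hex = 63 decimal

63


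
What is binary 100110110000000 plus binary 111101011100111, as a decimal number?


100110110000000 + 111101011100111 = 1100100001100111 = 51303

51303


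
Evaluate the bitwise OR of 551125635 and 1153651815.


0b100000110110011000001010000011 | 0b1000100110000110101010001100111 = 0b1100100110110111101011011100111 = 1692128999

1692128999


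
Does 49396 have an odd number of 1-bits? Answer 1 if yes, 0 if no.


0b1100000011110100 has 7 ones => parity 1

1


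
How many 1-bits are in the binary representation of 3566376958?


0b11010100100100101001011111111110 has 19 set bits

19


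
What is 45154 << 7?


0b1011000001100010 << 7 = 0b10110000011000100000000 = 5779712

5779712


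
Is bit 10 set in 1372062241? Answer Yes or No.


0b1010001110010000000001000100001, bit 10 = 0. No

No


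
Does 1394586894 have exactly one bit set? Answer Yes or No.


0b1010011000111111011010100001110. Multiple bits set => No

No


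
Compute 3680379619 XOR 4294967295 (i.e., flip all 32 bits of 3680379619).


3680379619 ^ 4294967295 = 614587676

614587676


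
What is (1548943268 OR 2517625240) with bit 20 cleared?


Step 1: 1548943268 | 2517625240 = 3730833340
Step 2: 3730833340 & ~(1 << 20) = 3729784764

3729784764


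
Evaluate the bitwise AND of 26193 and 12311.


0b110011001010001 & 0b11000000010111 = 0b10000000010001 = 8209

8209


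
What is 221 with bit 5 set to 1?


221 | (1 << 5) = 221 | 32 = 253

253


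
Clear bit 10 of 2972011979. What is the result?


2972011979 & ~(1 << 10) = 2972010955

2972010955


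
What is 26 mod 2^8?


26 & 255 = 26

26


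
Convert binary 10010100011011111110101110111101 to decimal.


10010100011011111110101110111101 in decimal = 2490362813

2490362813


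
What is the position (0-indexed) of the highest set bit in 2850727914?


0b10101001111010101010011111101010. Highest set bit at position 31

31


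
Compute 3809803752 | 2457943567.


0b11100011000101001111110111101000 | 0b10010010100000010011111000001111 = 0b11110011100101011111111111101111 = 4086693871

4086693871


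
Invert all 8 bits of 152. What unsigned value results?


152 ^ 255 = 103

103


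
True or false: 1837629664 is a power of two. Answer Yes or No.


0b1101101100010000000000011100000. Multiple bits set => No

No


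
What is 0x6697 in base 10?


6697 hex = 26263 decimal

26263


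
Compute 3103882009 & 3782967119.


0b10111001000000010111101100011001 & 0b11100001011110110111111101001111 = 0b10100001000000010111101100001001 = 2701228809

2701228809


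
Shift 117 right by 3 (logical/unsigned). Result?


0b1110101 >> 3 = 0b1110 = 14

14


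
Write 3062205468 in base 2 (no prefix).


3062205468 = 10110110100001011000110000011100 in binary

10110110100001011000110000011100


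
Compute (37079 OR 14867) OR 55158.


Step 1: 37079 | 14867 = 47831
Step 2: 47831 | 55158 = 65527

65527


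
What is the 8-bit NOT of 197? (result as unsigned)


~0b11000101 = 0b111010 = 58 (8-bit unsigned)

58


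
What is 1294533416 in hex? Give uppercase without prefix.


1294533416 = 4D290328 hex

4D290328


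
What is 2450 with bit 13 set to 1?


2450 | (1 << 13) = 2450 | 8192 = 10642

10642


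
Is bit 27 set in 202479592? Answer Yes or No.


0b1100000100011001011111101000, bit 27 = 1. Yes

Yes


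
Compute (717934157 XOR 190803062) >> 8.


Step 1: 717934157 ^ 190803062 = 563454523
Step 2: 563454523 >> 8 = 2200994

2200994


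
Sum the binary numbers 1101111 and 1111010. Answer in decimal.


1101111 + 1111010 = 11101001 = 233

233


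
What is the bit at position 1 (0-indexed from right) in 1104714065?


0b1000001110110001001100101010001, position 1 = 0

0


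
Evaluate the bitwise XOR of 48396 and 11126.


0b1011110100001100 ^ 0b10101101110110 = 0b1001011001111010 = 38522

38522


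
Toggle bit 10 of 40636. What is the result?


40636 ^ (1 << 10) = 40636 ^ 1024 = 39612

39612


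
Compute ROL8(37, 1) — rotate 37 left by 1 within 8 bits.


Rotate 0b100101 left by 1 (8-bit) = 0b1001010 = 74

74


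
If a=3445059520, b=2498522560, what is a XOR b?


3445059520 ^ 2498522560 = 1505427968

1505427968


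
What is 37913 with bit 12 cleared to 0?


37913 & ~(1 << 12) = 33817

33817


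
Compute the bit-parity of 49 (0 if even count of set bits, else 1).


0b110001 has 3 ones => parity 1

1


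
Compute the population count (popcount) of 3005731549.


0b10110011001001111101001011011101 has 19 set bits

19


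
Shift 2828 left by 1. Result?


0b101100001100 << 1 = 0b1011000011000 = 5656

5656


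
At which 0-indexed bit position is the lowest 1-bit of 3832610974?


0b11100100011100010000000010011110. Lowest set bit at position 1

1


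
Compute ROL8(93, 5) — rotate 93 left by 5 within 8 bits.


Rotate 0b1011101 left by 5 (8-bit) = 0b10101011 = 171

171


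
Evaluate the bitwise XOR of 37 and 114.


0b100101 ^ 0b1110010 = 0b1010111 = 87

87


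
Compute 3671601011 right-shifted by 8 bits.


0b11011010110110000010111101110011 >> 8 = 0b110110101101100000101111 = 14342191

14342191


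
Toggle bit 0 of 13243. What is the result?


13243 ^ (1 << 0) = 13243 ^ 1 = 13242

13242


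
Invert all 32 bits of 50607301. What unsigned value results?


50607301 ^ 4294967295 = 4244359994

4244359994


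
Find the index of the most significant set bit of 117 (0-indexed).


0b1110101. Highest set bit at position 6

6


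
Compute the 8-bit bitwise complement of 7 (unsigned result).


~0b111 = 0b11111000 = 248 (8-bit unsigned)

248


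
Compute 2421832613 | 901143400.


0b10010000010110100011101110100101 | 0b110101101101100101101101101000 = 0b10110101111111100111101111101101 = 3053353965

3053353965


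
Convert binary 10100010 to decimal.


10100010 in decimal = 162

162


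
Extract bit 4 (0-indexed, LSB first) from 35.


0b100011, position 4 = 0

0


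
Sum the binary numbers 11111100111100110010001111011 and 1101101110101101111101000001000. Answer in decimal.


11111100111100110010001111011 + 1101101110101101111101000001000 = 10001101011101010101111010000011 = 2373279363

2373279363


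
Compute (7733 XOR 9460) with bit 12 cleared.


Step 1: 7733 ^ 9460 = 15041
Step 2: 15041 & ~(1 << 12) = 10945

10945


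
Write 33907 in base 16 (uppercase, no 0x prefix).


33907 = 8473 hex

8473


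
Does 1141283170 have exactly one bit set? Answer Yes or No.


0b1000100000001101001100101100010. Multiple bits set => No

No


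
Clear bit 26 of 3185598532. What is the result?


3185598532 & ~(1 << 26) = 3118489668

3118489668


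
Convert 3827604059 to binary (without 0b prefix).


3827604059 = 11100100001001001001101001011011 in binary

11100100001001001001101001011011


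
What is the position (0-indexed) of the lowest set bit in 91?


0b1011011. Lowest set bit at position 0

0


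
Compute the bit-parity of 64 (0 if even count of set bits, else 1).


0b1000000 has 1 ones => parity 1

1


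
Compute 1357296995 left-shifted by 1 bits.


0b1010000111001101011010101100011 << 1 = 0b10100001110011010110101011000110 = 2714593990

2714593990


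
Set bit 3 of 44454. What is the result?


44454 | (1 << 3) = 44454 | 8 = 44462

44462


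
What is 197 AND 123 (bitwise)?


0b11000101 & 0b1111011 = 0b1000001 = 65

65


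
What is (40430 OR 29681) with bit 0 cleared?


Step 1: 40430 | 29681 = 65535
Step 2: 65535 & ~(1 << 0) = 65534

65534


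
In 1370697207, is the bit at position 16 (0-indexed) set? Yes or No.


0b1010001101100110010110111110111, bit 16 = 1. Yes

Yes


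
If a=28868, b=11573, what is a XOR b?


28868 ^ 11573 = 24049

24049


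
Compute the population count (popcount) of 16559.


0b100000010101111 has 7 set bits

7


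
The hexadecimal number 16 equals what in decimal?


16 hex = 22 decimal

22


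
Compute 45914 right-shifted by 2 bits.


0b1011001101011010 >> 2 = 0b10110011010110 = 11478

11478


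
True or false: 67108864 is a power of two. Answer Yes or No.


0b100000000000000000000000000. Only one bit set => Yes

Yes


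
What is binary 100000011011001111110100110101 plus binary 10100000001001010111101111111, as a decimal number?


100000011011001111110100110101 + 10100000001001010111101111111 = 110100011100011010110010110100 = 879865012

879865012


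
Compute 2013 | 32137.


0b11111011101 | 0b111110110001001 = 0b111111111011101 = 32733

32733


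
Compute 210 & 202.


0b11010010 & 0b11001010 = 0b11000010 = 194

194


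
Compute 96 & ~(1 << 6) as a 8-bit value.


96 & ~(1 << 6) = 32

32


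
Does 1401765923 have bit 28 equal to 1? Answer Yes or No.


0b1010011100011010100000000100011, bit 28 = 1. Yes

Yes


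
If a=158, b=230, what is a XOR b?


158 ^ 230 = 120

120


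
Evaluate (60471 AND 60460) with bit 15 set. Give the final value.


Step 1: 60471 & 60460 = 60452
Step 2: 60452 | (1 << 15) = 60452 | 32768 = 60452

60452


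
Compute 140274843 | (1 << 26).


140274843 | (1 << 26) = 140274843 | 67108864 = 207383707

207383707


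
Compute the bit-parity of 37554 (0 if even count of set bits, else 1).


0b1001001010110010 has 7 ones => parity 1

1


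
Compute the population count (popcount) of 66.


0b1000010 has 2 set bits

2


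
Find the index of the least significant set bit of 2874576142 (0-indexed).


0b10101011010101101000110100001110. Lowest set bit at position 1

1


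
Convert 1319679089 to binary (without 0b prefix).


1319679089 = 1001110101010001011010001110001 in binary

1001110101010001011010001110001


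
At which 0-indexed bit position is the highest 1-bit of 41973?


0b1010001111110101. Highest set bit at position 15

15


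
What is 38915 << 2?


0b1001100000000011 << 2 = 0b100110000000001100 = 155660

155660


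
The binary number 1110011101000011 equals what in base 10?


1110011101000011 in decimal = 59203

59203


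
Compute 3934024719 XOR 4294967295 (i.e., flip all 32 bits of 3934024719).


3934024719 ^ 4294967295 = 360942576

360942576


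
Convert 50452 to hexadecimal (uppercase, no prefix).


50452 = C514 hex

C514


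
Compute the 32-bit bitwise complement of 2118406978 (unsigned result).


~0b1111110010001000101001101000010 = 0b10000001101110111010110010111101 = 2176560317 (32-bit unsigned)

2176560317


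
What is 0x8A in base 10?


8A hex = 138 decimal

138


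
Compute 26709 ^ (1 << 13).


26709 ^ (1 << 13) = 26709 ^ 8192 = 18517

18517


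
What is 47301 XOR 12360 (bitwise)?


0b1011100011000101 ^ 0b11000001001000 = 0b1000100010001101 = 34957

34957


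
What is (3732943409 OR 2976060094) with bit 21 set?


Step 1: 3732943409 | 2976060094 = 4293079743
Step 2: 4293079743 | (1 << 21) = 4293079743 | 2097152 = 4293079743

4293079743


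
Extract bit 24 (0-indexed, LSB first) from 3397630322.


0b11001010100000111011100101110010, position 24 = 0

0


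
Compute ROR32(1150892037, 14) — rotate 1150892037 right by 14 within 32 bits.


Rotate 0b1000100100110010011100000000101 right by 14 (32-bit) = 0b11100000000101010001001001100100 = 3759477348

3759477348


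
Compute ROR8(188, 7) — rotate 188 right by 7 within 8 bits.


Rotate 0b10111100 right by 7 (8-bit) = 0b1111001 = 121

121


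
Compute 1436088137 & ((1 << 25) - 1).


1436088137 & 33554431 = 26801993

26801993


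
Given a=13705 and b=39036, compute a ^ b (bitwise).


13705 ^ 39036 = 44533

44533


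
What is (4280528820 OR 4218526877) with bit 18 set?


Step 1: 4280528820 | 4218526877 = 4285775805
Step 2: 4285775805 | (1 << 18) = 4285775805 | 262144 = 4286037949

4286037949


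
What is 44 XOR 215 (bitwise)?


0b101100 ^ 0b11010111 = 0b11111011 = 251

251


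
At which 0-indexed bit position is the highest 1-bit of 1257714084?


0b1001010111101110011000110100100. Highest set bit at position 30

30


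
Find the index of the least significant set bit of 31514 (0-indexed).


0b111101100011010. Lowest set bit at position 1

1


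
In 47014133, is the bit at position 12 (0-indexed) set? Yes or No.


0b10110011010110000011110101, bit 12 = 0. No

No


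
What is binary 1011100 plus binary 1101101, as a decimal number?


1011100 + 1101101 = 11001001 = 201

201


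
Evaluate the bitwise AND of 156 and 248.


0b10011100 & 0b11111000 = 0b10011000 = 152

152


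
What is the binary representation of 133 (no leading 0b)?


133 = 10000101 in binary

10000101


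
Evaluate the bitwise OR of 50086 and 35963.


0b1100001110100110 | 0b1000110001111011 = 0b1100111111111111 = 53247

53247


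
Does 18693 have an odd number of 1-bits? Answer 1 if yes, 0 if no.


0b100100100000101 has 5 ones => parity 1

1


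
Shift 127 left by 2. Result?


0b1111111 << 2 = 0b111111100 = 508

508


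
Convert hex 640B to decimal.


640B hex = 25611 decimal

25611


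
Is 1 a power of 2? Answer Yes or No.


0b1. Only one bit set => Yes

Yes


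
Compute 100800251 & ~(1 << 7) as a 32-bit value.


100800251 & ~(1 << 7) = 100800123

100800123


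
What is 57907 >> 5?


0b1110001000110011 >> 5 = 0b11100010001 = 1809

1809


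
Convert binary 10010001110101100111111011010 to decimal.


10010001110101100111111011010 in decimal = 305844186

305844186


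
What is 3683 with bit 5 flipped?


3683 ^ (1 << 5) = 3683 ^ 32 = 3651

3651


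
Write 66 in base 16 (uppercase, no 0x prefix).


66 = 42 hex

42


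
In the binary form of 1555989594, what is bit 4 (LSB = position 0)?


0b1011100101111101000010001011010, position 4 = 1

1


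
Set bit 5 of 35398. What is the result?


35398 | (1 << 5) = 35398 | 32 = 35430

35430


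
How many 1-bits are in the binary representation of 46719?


0b1011011001111111 has 12 set bits

12


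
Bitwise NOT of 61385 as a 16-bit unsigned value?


~0b1110111111001001 = 0b1000000110110 = 4150 (16-bit unsigned)

4150


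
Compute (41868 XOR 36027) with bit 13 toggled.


Step 1: 41868 ^ 36027 = 12087
Step 2: 12087 ^ (1 << 13) = 12087 ^ 8192 = 3895

3895


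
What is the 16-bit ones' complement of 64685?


64685 ^ 65535 = 850

850


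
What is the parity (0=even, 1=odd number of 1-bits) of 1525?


0b10111110101 has 8 ones => parity 0

0


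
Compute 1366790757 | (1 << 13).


1366790757 | (1 << 13) = 1366790757 | 8192 = 1366798949

1366798949


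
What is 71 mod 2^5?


71 & 31 = 7

7


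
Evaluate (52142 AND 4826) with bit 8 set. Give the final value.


Step 1: 52142 & 4826 = 650
Step 2: 650 | (1 << 8) = 650 | 256 = 906

906


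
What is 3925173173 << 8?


0b11101001111101010110001110110101 << 8 = 0b1110100111110101011000111011010100000000 = 1004844332288

1004844332288


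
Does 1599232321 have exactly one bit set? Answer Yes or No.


0b1011111010100100101100101000001. Multiple bits set => No

No


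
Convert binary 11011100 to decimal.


11011100 in decimal = 220

220


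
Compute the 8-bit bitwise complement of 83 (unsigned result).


~0b1010011 = 0b10101100 = 172 (8-bit unsigned)

172


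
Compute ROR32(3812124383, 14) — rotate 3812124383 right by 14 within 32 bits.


Rotate 0b11100011001110000110011011011111 right by 14 (32-bit) = 0b10011011011111111000110011100001 = 2608827617

2608827617


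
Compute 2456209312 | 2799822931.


0b10010010011001101100011110100000 | 0b10100110111000011110100001010011 = 0b10110110111001111110111111110011 = 3068653555

3068653555


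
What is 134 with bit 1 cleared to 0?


134 & ~(1 << 1) = 132

132


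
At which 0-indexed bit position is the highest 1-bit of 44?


0b101100. Highest set bit at position 5

5


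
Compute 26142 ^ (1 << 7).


26142 ^ (1 << 7) = 26142 ^ 128 = 26270

26270


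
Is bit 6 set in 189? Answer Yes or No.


0b10111101, bit 6 = 0. No

No


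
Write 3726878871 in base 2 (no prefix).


3726878871 = 11011110001000111010100010010111 in binary

11011110001000111010100010010111


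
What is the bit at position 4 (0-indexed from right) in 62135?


0b1111001010110111, position 4 = 1

1


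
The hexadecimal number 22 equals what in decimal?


22 hex = 34 decimal

34


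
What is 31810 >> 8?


0b111110001000010 >> 8 = 0b1111100 = 124

124


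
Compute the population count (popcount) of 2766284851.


0b10100100111000100010100000110011 has 13 set bits

13


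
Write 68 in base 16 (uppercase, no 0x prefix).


68 = 44 hex

44


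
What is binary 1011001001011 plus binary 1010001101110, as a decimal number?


1011001001011 + 1010001101110 = 10101010111001 = 10937

10937


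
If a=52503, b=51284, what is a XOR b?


52503 ^ 51284 = 1347

1347


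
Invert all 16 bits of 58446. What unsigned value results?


58446 ^ 65535 = 7089

7089


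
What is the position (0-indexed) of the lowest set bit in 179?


0b10110011. Lowest set bit at position 0

0


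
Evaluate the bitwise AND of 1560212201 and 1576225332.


0b1011100111111101111001011101001 & 0b1011101111100110100101000110100 = 0b1011100111100100100001000100000 = 1559380512

1559380512


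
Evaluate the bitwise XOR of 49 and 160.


0b110001 ^ 0b10100000 = 0b10010001 = 145

145


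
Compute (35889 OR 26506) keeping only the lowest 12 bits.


Step 1: 35889 | 26506 = 61371
Step 2: 61371 & 4095 = 4027

4027


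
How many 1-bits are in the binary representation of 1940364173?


0b1110011101001111001101110001101 has 19 set bits

19


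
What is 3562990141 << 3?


0b11010100010111101110101000111101 << 3 = 0b11010100010111101110101000111101000 = 28503921128

28503921128


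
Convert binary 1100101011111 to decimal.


1100101011111 in decimal = 6495

6495


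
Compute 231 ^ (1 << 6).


231 ^ (1 << 6) = 231 ^ 64 = 167

167


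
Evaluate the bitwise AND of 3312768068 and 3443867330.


0b11000101011101001101010001000100 & 0b11001101010001010011111011000010 = 0b11000101010001000001010001000000 = 3309573184

3309573184


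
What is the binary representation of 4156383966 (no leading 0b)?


4156383966 = 11110111101111010110001011011110 in binary

11110111101111010110001011011110


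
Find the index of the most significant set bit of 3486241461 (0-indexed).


0b11001111110010111101001010110101. Highest set bit at position 31

31


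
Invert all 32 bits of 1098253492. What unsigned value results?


1098253492 ^ 4294967295 = 3196713803

3196713803


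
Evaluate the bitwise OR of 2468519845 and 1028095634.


0b10010011001000101001111110100101 | 0b111101010001110111111010010010 = 0b10111111011001111111111110110111 = 3211263927

3211263927


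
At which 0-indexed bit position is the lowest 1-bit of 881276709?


0b110100100001110011011100100101. Lowest set bit at position 0

0


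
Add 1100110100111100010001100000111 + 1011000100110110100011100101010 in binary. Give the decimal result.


1100110100111100010001100000111 + 1011000100110110100011100101010 = 10111111001110010110101000110001 = 3208210993

3208210993


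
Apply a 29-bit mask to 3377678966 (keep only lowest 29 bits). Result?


3377678966 & 536870911 = 156453494

156453494


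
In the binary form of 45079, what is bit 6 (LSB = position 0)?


0b1011000000010111, position 6 = 0

0


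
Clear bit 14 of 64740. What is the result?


64740 & ~(1 << 14) = 48356

48356


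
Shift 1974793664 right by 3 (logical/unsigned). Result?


0b1110101101101001111010111000000 >> 3 = 0b1110101101101001111010111000 = 246849208

246849208


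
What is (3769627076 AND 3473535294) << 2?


Step 1: 3769627076 & 3473535294 = 3221876996
Step 2: 3221876996 << 2 = 12887507984

12887507984


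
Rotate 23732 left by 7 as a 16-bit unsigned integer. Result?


Rotate 0b101110010110100 left by 7 (16-bit) = 0b101101000101110 = 23086

23086


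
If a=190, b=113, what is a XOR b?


190 ^ 113 = 207

207


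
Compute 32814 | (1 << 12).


32814 | (1 << 12) = 32814 | 4096 = 36910

36910


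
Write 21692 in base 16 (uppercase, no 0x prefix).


21692 = 54BC hex

54BC


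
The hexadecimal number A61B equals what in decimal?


A61B hex = 42523 decimal

42523


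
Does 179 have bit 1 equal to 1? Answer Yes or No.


0b10110011, bit 1 = 1. Yes

Yes


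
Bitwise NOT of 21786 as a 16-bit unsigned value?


~0b101010100011010 = 0b1010101011100101 = 43749 (16-bit unsigned)

43749


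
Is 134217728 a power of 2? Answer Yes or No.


0b1000000000000000000000000000. Only one bit set => Yes

Yes


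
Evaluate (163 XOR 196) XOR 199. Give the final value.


Step 1: 163 ^ 196 = 103
Step 2: 103 ^ 199 = 160

160


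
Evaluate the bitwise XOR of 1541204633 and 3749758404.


0b1011011110111001110101010011001 ^ 0b11011111100000001100010111000100 = 0b10000100010111000010111101011101 = 2220633949

2220633949


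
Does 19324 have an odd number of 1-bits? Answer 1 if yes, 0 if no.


0b100101101111100 has 9 ones => parity 1

1


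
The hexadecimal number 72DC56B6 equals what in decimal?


72DC56B6 hex = 1927042742 decimal

1927042742


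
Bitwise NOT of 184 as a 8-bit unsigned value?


~0b10111000 = 0b1000111 = 71 (8-bit unsigned)

71


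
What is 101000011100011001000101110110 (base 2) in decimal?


101000011100011001000101110110 in decimal = 678531446

678531446


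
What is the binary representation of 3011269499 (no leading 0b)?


3011269499 = 10110011011111000101001101111011 in binary

10110011011111000101001101111011


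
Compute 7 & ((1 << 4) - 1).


7 & 15 = 7

7


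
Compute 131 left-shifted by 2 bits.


0b10000011 << 2 = 0b1000001100 = 524

524


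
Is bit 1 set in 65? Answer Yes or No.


0b1000001, bit 1 = 0. No

No


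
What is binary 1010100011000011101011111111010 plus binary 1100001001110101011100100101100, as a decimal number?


1010100011000011101011111111010 + 1100001001110101011100100101100 = 10110101100111001001000100100110 = 3046936870

3046936870
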